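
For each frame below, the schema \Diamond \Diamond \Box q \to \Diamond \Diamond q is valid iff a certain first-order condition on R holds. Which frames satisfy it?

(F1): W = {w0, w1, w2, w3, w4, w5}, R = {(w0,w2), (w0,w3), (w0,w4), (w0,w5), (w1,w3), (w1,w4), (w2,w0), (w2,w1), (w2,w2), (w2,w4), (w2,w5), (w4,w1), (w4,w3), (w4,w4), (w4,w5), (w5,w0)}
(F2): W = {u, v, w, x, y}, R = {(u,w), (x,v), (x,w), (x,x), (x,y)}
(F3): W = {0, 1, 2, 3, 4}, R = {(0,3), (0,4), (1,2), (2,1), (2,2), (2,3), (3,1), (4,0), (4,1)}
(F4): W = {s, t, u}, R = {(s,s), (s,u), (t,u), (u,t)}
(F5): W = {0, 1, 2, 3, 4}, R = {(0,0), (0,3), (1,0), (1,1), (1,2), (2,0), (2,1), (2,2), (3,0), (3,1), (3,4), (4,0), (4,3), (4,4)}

This is the axiom for a generalized confluence (Geach) condition; its first-order frame correspondent is \forall x \forall y (x R^2 y \to \exists w (yRw \wedge x R^2 w)).
(F1): fails — w0R²w3 but no w with w3Rw and w0R²w.
(F2): fails — xR²v but no t with vRt and xR²t.
(F3): fails — 0R²0 but no w with 0Rw and 0R²w.
(F4): fails — tR²t but no w with tRw and tR²w.
(F5): ✓.

(F5)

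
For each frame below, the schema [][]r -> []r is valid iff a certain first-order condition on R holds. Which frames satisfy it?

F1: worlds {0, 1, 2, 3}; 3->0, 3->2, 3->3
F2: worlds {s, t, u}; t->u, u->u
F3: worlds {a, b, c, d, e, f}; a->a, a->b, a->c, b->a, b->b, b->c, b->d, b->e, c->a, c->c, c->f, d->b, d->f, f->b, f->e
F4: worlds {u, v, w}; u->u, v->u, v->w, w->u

Frame correspondent (Sahlqvist): forall x forall y (Rxy -> exists z (Rxz & Rzy)) — i.e. density.
F1: ✓.
F2: ✓.
F3: fails — Rdf but no z with Rdz and Rzf.
F4: fails — Rvw but no z with Rvz and Rzw.

F1, F2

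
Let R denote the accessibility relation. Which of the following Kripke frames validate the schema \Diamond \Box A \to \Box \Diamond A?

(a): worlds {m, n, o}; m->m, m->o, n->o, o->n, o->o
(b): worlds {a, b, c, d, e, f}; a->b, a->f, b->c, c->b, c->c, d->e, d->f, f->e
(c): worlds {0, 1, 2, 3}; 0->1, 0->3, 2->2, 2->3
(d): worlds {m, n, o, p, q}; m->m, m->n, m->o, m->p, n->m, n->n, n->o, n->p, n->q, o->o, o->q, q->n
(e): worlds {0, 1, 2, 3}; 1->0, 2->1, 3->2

The schema corresponds to convergence: \forall x \forall y \forall z (Rxy \wedge Rxz \to \exists w (Ryw \wedge Rzw)).
(a): ✓.
(b): fails — Rab and Raf but b and f have no common successor.
(c): fails — R01 and R01 but 1 and 1 have no common successor.
(d): fails — Rmo and Rmp but o and p have no common successor.
(e): fails — R10 and R10 but 0 and 0 have no common successor.
Valid on: (a).

(a)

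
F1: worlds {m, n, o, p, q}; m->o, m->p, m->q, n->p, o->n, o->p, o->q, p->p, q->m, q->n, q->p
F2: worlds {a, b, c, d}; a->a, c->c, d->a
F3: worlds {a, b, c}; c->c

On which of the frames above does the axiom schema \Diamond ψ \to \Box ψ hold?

F2, F3

The schema corresponds to partial functionality: \forall x \forall y \forall z (Rxy \wedge Rxz \to y = z).
F1: fails — m sees both o and p.
F2: satisfies the condition.
F3: satisfies the condition.
Valid on: F2, F3.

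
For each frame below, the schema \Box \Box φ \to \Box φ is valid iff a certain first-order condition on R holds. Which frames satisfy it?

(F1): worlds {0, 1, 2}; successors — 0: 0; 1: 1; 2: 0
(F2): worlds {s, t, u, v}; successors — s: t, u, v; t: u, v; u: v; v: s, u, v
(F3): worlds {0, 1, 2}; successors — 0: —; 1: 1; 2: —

(F1), (F3)

The schema corresponds to density: \forall x \forall y (Rxy \to \exists z (Rxz \wedge Rzy)).
(F1): ✓.
(F2): fails — Rst but no z with Rsz and Rzt.
(F3): ✓.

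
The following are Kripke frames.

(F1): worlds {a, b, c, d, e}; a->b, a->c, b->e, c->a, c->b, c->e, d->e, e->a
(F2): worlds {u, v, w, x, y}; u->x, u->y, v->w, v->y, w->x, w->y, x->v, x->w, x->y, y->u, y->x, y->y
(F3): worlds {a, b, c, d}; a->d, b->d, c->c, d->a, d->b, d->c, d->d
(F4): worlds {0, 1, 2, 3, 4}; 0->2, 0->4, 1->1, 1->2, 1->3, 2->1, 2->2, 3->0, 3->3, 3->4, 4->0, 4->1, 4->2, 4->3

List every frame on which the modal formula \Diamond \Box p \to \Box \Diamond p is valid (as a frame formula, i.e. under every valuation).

(F2)

Frame correspondent (Sahlqvist): \forall x \forall y \forall z (Rxy \wedge Rxz \to \exists w (Ryw \wedge Rzw)) — i.e. convergence.
(F1): fails — Rcb and Rce but b and e have no common successor.
(F2): holds.
(F3): fails — Rdc and Rdb but c and b have no common successor.
(F4): fails — R12 and R13 but 2 and 3 have no common successor.
Valid on: (F2).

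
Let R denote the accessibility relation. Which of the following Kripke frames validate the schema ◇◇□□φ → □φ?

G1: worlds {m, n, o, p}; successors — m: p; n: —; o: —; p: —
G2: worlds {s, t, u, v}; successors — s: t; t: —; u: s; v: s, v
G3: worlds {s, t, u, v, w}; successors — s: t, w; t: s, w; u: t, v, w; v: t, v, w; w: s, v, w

G1

The schema corresponds to a generalized confluence (Geach) condition: ∀x ∀y ∀z ((xR²y ∧ xRz) → ∃w (yR²w ∧ z = w)).
G1: holds.
G2: fails — uR²t, uRs but no w with tR²w and s=w.
G3: fails — sR²s, sRt but no w* with sR²w* and t=w*.
Valid on: G1.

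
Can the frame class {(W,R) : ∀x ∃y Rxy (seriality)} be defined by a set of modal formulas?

Yes: it is seriality, defined by the D schema □p → ◇p.
Suppose □p→◇p is valid. At any x set V(p)=W. Then □p at x, so ◇p at x, so x has a successor.

Yes, by □p → ◇p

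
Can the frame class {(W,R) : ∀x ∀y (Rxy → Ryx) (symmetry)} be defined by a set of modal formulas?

Definable; r → □◇r defines it

This is a Sahlqvist condition; the B axiom r → □◇r defines it.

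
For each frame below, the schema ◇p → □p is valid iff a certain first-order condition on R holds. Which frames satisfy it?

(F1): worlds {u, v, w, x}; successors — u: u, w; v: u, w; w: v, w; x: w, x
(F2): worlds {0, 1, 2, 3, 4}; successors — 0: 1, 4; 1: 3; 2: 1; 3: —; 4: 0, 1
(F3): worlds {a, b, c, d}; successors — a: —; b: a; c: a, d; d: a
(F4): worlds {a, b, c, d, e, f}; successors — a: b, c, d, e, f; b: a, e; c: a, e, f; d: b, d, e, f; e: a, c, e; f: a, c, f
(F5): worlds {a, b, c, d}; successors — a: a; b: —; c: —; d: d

(F5)

This is the axiom for partial functionality; its first-order frame correspondent is ∀x ∀y ∀z (Rxy ∧ Rxz → y = z).
(F1): fails — u sees both u and w.
(F2): fails — 0 sees both 1 and 4.
(F3): fails — c sees both a and d.
(F4): fails — a sees both b and c.
(F5): satisfies the condition.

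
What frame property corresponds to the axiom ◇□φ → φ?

Symmetry

This is frame-equivalent to φ → □◇φ (substitute ¬φ for φ and contrapose).
Suppose φ→□◇φ is valid. Take Rxy and set V(φ)={x}. Then φ at x, so □◇φ at x, so ◇φ at y, so some z with Ryz has φ; z=x, i.e. Ryx.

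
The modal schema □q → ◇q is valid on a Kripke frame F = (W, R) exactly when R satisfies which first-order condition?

Suppose □q→◇q is valid. At any x set V(q)=W. Then □q at x, so ◇q at x, so x has a successor.
The converse is a direct semantic check.
So the correspondent is seriality.

Seriality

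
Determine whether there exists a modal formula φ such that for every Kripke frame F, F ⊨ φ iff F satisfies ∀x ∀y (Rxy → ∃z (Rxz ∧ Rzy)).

This is a Sahlqvist condition; the C4 axiom □□p → □p defines it.

Yes, by □□p → □p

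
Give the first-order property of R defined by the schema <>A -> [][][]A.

This is a Sahlqvist (Geach-type) schema ◇^1□^0A → □^3◇^0A.
Minimal-valuation argument: fix x; take any y with xR^1y and any z with xR^3z. Set V(A) to the set of worlds R-reachable from y in exactly 0 steps. Then □^0A holds at y, so the antecedent holds at x; validity forces ◇^0A at z, giving a w with zR^0w and yR^0w.
First-order correspondent: forall x forall y forall z ((xRy & x R^3 z) -> exists w (y = w & z = w)).

forall x forall y forall z ((xRy & x R^3 z) -> exists w (y = w & z = w))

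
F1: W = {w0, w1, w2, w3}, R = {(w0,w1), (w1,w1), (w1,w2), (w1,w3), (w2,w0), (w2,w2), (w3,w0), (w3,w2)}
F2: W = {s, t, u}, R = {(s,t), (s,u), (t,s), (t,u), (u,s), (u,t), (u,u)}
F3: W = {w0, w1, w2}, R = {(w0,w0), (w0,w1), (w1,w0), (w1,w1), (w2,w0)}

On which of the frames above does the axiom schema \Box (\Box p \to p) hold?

The schema corresponds to shift-reflexivity: \forall x \forall y (Rxy \to Ryy).
F1: fails — Rw1w3 but not Rw3w3.
F2: fails — Rut but not Rtt.
F3: satisfies the condition.

F3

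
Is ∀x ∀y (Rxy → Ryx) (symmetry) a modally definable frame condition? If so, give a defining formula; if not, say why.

Yes: it is symmetry, defined by the B schema p → □◇p.
Suppose p→□◇p is valid. Take Rxy and set V(p)={x}. Then p at x, so □◇p at x, so ◇p at y, so some z with Ryz has p; z=x, i.e. Ryx.

Definable; p → □◇p defines it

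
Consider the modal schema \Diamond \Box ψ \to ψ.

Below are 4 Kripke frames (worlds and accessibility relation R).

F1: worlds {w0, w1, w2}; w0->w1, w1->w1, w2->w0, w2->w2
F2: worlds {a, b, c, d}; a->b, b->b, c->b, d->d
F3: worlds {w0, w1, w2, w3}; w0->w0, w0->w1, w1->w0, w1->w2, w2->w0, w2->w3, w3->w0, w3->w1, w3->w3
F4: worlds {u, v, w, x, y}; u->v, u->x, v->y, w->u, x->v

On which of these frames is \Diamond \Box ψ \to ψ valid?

This is the axiom for symmetry; its first-order frame correspondent is \forall x \forall y (Rxy \to Ryx).
F1: fails — Rw0w1 but not Rw1w0.
F2: fails — Rab but not Rba.
F3: fails — Rw1w2 but not Rw2w1.
F4: fails — Ruv but not Rvu.
Valid on no frame.

none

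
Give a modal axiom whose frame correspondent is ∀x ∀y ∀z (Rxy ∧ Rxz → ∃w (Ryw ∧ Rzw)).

A defining formula is ◇□s → □◇s (the .2 axiom).
Suppose ◇□s→□◇s is valid. Take Rxy, Rxz and set V(s)={w : Ryw}. Then □s at y so ◇□s at x, so □◇s at x, so ◇s at z, giving w with Rzw and Ryw.

◇□s → □◇s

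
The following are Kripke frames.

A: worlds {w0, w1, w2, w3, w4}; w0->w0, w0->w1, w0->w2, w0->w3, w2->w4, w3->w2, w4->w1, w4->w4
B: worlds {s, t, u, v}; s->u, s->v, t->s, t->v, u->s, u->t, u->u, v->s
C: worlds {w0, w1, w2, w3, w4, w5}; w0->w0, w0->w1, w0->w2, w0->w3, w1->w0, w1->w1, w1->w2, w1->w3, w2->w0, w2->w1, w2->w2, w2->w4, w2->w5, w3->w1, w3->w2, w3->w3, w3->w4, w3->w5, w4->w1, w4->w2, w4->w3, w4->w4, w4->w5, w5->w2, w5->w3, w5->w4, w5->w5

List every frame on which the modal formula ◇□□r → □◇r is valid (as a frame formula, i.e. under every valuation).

The schema corresponds to a generalized confluence (Geach) condition: ∀x ∀y ∀z ((xRy ∧ xRz) → ∃w (yR²w ∧ zRw)).
A: fails — w0Rw0, w0Rw1 but no w with w0R²w and w1Rw.
B: fails — sRv, sRv but no w with vR²w and vRw.
C: condition met.
Valid on: C.

C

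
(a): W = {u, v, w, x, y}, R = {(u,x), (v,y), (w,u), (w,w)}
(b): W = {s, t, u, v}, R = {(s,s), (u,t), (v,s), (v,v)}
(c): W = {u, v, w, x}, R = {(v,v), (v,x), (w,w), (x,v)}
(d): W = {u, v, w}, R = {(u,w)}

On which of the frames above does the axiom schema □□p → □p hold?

(c)

This is the axiom for density; its first-order frame correspondent is ∀x ∀y (Rxy → ∃z (Rxz ∧ Rzy)).
(a): fails — Rvy but no z with Rvz and Rzy.
(b): fails — Rut but no z with Ruz and Rzt.
(c): satisfies the condition.
(d): fails — Ruw but no z with Ruz and Rzw.
Valid on: (c).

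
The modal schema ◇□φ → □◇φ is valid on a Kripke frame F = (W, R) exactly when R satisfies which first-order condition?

convergence

Suppose ◇□φ→□◇φ is valid. Take Rxy, Rxz and set V(φ)={w : Ryw}. Then □φ at y so ◇□φ at x, so □◇φ at x, so ◇φ at z, giving w with Rzw and Ryw.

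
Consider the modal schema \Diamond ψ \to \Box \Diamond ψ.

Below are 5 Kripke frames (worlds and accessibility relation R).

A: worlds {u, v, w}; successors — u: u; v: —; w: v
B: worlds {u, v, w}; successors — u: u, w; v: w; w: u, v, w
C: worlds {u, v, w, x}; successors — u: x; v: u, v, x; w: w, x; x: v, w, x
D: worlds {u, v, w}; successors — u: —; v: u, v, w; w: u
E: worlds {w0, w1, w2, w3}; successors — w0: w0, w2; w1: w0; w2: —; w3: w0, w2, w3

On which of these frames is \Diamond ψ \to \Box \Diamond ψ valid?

none

The schema corresponds to the Euclidean property: \forall x \forall y \forall z (Rxy \wedge Rxz \to Ryz).
A: fails — Rwv and Rwv but not Rvv.
B: fails — Rwu and Rwv but not Ruv.
C: fails — Rvu and Rvv but not Ruv.
D: fails — Rvu and Rvu but not Ruu.
E: fails — Rw0w2 and Rw0w2 but not Rw2w2.
Valid on no frame.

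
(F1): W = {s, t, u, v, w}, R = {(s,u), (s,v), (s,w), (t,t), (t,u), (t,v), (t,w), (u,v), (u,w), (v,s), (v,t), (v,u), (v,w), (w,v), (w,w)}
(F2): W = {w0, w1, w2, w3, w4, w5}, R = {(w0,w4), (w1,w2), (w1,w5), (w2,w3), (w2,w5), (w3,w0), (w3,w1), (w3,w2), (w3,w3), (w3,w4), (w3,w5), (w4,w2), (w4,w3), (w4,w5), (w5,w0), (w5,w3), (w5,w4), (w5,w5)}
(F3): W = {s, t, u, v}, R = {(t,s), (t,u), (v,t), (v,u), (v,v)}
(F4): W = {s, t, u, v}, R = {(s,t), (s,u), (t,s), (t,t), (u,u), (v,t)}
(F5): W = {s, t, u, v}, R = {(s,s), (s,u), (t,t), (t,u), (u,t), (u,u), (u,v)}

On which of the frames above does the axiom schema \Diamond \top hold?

This is the axiom for seriality; its first-order frame correspondent is \forall x \exists y Rxy.
(F1): ✓.
(F2): ✓.
(F3): fails — world s has no successor.
(F4): ✓.
(F5): fails — world v has no successor.

(F1), (F2), (F4)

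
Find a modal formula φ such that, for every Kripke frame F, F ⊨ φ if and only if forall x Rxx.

□s → s

The condition is reflexivity. The T schema □s → s defines it.
Suppose □s→s is valid. At any x set V(s)={w : Rxw}. Then □s holds at x, so s holds at x, i.e. Rxx.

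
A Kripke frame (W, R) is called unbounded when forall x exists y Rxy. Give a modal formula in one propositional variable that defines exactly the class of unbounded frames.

□q → ◇q

The condition is seriality. The D schema □q → ◇q defines it.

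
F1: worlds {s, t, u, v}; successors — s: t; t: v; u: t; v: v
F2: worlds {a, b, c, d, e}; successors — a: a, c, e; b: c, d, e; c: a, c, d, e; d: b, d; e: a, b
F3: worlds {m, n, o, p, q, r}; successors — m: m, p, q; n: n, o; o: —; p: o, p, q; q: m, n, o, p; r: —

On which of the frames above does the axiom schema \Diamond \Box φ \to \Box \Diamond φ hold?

Frame correspondent (Sahlqvist): \forall x \forall y \forall z (Rxy \wedge Rxz \to \exists w (Ryw \wedge Rzw)) — i.e. convergence.
F1: ✓.
F2: fails — Rcd and Rca but d and a have no common successor.
F3: fails — Rnn and Rno but n and o have no common successor.
Valid on: F1.

F1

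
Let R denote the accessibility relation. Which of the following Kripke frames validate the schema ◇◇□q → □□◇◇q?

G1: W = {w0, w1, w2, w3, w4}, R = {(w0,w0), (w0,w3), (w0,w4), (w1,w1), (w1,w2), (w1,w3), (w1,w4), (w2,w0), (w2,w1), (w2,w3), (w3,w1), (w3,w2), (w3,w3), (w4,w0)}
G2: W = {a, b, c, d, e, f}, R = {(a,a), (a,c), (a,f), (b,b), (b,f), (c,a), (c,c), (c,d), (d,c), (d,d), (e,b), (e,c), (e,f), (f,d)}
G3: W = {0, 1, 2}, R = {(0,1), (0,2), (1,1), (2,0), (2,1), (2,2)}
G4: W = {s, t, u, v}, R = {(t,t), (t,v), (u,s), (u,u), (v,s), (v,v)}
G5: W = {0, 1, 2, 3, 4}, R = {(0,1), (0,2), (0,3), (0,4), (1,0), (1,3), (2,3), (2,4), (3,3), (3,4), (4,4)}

Frame correspondent (Sahlqvist): ∀x ∀y ∀z ((xR²y ∧ xR²z) → ∃w (yRw ∧ zR²w)) — i.e. a generalized confluence (Geach) condition.
G1: condition met.
G2: fails — bR²b, bR²d but no w with bRw and dR²w.
G3: condition met.
G4: fails — tR²s, tR²s but no w with sRw and sR²w.
G5: fails — 1R²1, 1R²4 but no w with 1Rw and 4R²w.

G1, G3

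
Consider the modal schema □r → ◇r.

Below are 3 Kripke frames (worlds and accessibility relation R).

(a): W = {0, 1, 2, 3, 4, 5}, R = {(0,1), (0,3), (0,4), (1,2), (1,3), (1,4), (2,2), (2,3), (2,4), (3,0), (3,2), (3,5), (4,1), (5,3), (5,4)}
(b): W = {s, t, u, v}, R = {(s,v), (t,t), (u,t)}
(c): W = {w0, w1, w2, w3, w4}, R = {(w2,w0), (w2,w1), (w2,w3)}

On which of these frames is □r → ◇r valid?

This is the axiom for seriality; its first-order frame correspondent is ∀x ∃y Rxy.
(a): satisfies the condition.
(b): fails — world v has no successor.
(c): fails — world w0 has no successor.
Valid on: (a).

(a)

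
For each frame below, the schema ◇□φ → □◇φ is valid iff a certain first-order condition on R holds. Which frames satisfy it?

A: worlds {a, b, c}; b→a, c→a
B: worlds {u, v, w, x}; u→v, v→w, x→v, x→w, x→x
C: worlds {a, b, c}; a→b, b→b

Frame correspondent (Sahlqvist): ∀x ∀y ∀z (Rxy ∧ Rxz → ∃w (Ryw ∧ Rzw)) — i.e. convergence.
A: fails — Rba and Rba but a and a have no common successor.
B: fails — Rvw and Rvw but w and w have no common successor.
C: satisfies the condition.

C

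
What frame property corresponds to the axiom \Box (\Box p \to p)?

shift-reflexivity

This is the T□ axiom.
It corresponds to shift-reflexivity: \forall x \forall y (Rxy \to Ryy).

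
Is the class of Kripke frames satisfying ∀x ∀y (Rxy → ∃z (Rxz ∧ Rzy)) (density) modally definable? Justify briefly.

The condition is density. A defining modal formula is □□p → □p.
Suppose □□p→□p is valid. Take Rxy and set V(p)={w : xR²w}. Then □□p at x, so □p at x, so p at y, i.e. ∃z(Rxz∧Rzy).

Yes, by □□p → □p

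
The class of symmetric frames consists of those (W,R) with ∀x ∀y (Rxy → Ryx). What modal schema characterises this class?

This is symmetry; the standard corresponding axiom is B: p → □◇p.
Suppose p→□◇p is valid. Take Rxy and set V(p)={x}. Then p at x, so □◇p at x, so ◇p at y, so some z with Ryz has p; z=x, i.e. Ryx.

p → □◇p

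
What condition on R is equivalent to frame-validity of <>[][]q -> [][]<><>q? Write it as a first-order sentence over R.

forall x forall y forall z ((xRy & x R^2 z) -> exists w (y R^2 w & z R^2 w))

This is a Sahlqvist (Geach-type) schema ◇^1□^2q → □^2◇^2q.
First-order correspondent: forall x forall y forall z ((xRy & x R^2 z) -> exists w (y R^2 w & z R^2 w)).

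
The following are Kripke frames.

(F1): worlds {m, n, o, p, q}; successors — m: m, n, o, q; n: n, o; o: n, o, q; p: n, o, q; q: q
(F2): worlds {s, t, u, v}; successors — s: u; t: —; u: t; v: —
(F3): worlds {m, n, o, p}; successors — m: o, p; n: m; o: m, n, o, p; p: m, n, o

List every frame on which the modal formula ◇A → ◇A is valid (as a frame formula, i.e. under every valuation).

(F1), (F2), (F3)

Frame correspondent (Sahlqvist): ∀x ∀y (xRy → ∃w (y = w ∧ xRw)) — i.e. a generalized confluence (Geach) condition.
(F1): condition met.
(F2): condition met.
(F3): condition met.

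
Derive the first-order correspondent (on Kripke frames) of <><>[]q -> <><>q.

This is a Sahlqvist (Geach-type) schema ◇^2□^1q → □^0◇^2q.
Minimal-valuation argument: fix x; take any y with xR^2y and any z with xR^0z. Set V(q) to the set of worlds R-reachable from y in exactly 1 step. Then □^1q holds at y, so the antecedent holds at x; validity forces ◇^2q at z, giving a w with zR^2w and yR^1w.
First-order correspondent: forall x forall y (x R^2 y -> exists w (yRw & x R^2 w)).

forall x forall y (x R^2 y -> exists w (yRw & x R^2 w))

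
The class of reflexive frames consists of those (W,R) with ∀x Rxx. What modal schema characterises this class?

A defining formula is □ψ → ψ (the T axiom).
Suppose □ψ→ψ is valid. At any x set V(ψ)={w : Rxw}. Then □ψ holds at x, so ψ holds at x, i.e. Rxx.

□ψ → ψ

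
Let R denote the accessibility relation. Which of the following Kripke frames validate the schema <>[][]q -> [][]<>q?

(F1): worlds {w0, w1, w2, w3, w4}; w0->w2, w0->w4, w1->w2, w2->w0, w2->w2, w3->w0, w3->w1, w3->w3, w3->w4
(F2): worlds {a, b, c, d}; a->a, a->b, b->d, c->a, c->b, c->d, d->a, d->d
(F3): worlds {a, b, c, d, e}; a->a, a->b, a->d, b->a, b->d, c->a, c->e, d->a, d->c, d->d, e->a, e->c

(F2), (F3)

The schema corresponds to a generalized confluence (Geach) condition: forall x forall y forall z ((xRy & x R^2 z) -> exists w (y R^2 w & zRw)).
(F1): fails — w0Rw4, w0R²w0 but no w with w4R²w and w0Rw.
(F2): ✓.
(F3): ✓.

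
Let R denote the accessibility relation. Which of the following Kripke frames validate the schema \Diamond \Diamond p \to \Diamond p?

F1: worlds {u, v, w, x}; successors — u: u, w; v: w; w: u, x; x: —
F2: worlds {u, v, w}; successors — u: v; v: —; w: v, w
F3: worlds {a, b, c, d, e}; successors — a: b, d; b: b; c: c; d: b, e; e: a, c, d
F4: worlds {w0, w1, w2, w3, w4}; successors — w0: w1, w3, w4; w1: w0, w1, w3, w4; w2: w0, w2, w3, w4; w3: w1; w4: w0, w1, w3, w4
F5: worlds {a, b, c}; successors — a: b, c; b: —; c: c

The schema corresponds to transitivity: \forall x \forall y \forall z (Rxy \wedge Ryz \to Rxz).
F1: fails — Rwu and Ruw but not Rww.
F2: holds.
F3: fails — Rea and Rab but not Reb.
F4: fails — Rw0w4 and Rw4w0 but not Rw0w0.
F5: holds.

F2, F5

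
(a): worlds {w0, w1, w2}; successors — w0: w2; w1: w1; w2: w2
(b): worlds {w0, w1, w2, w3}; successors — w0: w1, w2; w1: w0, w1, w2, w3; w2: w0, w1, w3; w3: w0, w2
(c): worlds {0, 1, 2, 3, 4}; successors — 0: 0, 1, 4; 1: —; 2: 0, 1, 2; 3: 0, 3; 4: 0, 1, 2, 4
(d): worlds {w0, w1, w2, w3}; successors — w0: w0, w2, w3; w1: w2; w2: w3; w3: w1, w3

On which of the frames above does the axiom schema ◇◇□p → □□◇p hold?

(a), (b)

The schema corresponds to a generalized confluence (Geach) condition: ∀x ∀y ∀z ((xR²y ∧ xR²z) → ∃w (yRw ∧ zRw)).
(a): condition met.
(b): condition met.
(c): fails — 0R²0, 0R²1 but no w with 0Rw and 1Rw.
(d): fails — w0R²w1, w0R²w2 but no w with w1Rw and w2Rw.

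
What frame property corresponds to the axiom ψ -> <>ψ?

This is frame-equivalent to □ψ → ψ (substitute ¬ψ for ψ and contrapose).
Suppose □ψ→ψ is valid. At any x set V(ψ)={w : Rxw}. Then □ψ holds at x, so ψ holds at x, i.e. Rxx.

Reflexivity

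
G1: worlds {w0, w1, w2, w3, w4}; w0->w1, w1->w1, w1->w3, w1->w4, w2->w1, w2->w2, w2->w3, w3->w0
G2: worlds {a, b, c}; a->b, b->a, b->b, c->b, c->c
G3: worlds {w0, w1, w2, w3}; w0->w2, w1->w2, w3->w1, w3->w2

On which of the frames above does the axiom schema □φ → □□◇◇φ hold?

Frame correspondent (Sahlqvist): ∀x ∀z (xR²z → ∃w (xRw ∧ zR²w)) — i.e. a generalized confluence (Geach) condition.
G1: fails — w0R²w4 but no w with w0Rw and w4R²w.
G2: condition met.
G3: fails — w3R²w2 but no w with w3Rw and w2R²w.
Valid on: G2.

G2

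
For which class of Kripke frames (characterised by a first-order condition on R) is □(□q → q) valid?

Suppose □(□q→q) is valid. Take Rxy and set V(q)={w : Ryw}. Then at y, □q holds; since □(□q→q) at x, □q→q at y, so q at y, i.e. Ryy.

shift-reflexivity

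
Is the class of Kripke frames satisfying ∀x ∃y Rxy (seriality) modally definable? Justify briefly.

Yes: it is seriality, defined by the D schema □r → ◇r.
Suppose □r→◇r is valid. At any x set V(r)=W. Then □r at x, so ◇r at x, so x has a successor.

Yes, by □r → ◇r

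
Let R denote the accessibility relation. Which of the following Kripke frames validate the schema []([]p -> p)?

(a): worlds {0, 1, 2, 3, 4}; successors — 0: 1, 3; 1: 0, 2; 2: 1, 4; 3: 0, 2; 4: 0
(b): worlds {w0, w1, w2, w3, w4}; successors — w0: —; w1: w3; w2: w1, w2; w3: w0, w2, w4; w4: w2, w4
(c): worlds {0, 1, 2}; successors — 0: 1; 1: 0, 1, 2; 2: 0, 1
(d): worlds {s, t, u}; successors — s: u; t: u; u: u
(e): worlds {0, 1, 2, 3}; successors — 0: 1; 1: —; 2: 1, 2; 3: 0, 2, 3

This is the axiom for shift-reflexivity; its first-order frame correspondent is forall x forall y (Rxy -> Ryy).
(a): fails — R10 but not R00.
(b): fails — Rw3w0 but not Rw0w0.
(c): fails — R10 but not R00.
(d): satisfies the condition.
(e): fails — R01 but not R11.

(d)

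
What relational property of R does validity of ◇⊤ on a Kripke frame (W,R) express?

seriality: ∀x ∃y Rxy

◇⊤ holds at w iff w has a successor, so frame-validity of ◇⊤ is exactly seriality. Equivalently via □φ → ◇φ:
Suppose □φ→◇φ is valid. At any x set V(φ)=W. Then □φ at x, so ◇φ at x, so x has a successor.
Conversely, any frame satisfying ∀x ∃y Rxy validates the schema.
Frame condition: ∀x ∃y Rxy.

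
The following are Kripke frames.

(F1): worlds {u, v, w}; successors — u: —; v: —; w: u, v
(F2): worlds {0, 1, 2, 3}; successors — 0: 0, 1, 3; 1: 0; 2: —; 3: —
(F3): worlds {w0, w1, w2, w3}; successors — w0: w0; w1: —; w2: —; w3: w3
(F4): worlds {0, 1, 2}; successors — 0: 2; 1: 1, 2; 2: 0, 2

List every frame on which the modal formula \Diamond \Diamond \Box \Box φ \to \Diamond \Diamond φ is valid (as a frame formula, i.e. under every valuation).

The schema corresponds to a generalized confluence (Geach) condition: \forall x \forall y (x R^2 y \to \exists w (y R^2 w \wedge x R^2 w)).
(F1): holds.
(F2): fails — 0R²3 but no w with 3R²w and 0R²w.
(F3): holds.
(F4): holds.
Valid on: (F1), (F3), (F4).

(F1), (F3), (F4)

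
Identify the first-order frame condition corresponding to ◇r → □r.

partial functionality: ∀x ∀y ∀z (Rxy ∧ Rxz → y = z)

Suppose ◇r→□r is valid. Take Rxy, Rxz and set V(r)={y}. Then ◇r at x, so □r at x, so r at z, i.e. z=y.
Conversely, any frame satisfying ∀x ∀y ∀z (Rxy ∧ Rxz → y = z) validates the schema.
Frame condition: ∀x ∀y ∀z (Rxy ∧ Rxz → y = z).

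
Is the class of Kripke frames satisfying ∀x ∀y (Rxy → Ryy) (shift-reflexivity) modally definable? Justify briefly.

Yes — defined by □(□q → q)

This is a Sahlqvist condition; the T□ axiom □(□q → q) defines it.
Suppose □(□q→q) is valid. Take Rxy and set V(q)={w : Ryw}. Then at y, □q holds; since □(□q→q) at x, □q→q at y, so q at y, i.e. Ryy.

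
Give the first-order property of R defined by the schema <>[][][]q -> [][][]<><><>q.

This is a Sahlqvist (Geach-type) schema ◇^1□^3q → □^3◇^3q.
Minimal-valuation argument: fix x; take any y with xR^1y and any z with xR^3z. Set V(q) to the set of worlds R-reachable from y in exactly 3 steps. Then □^3q holds at y, so the antecedent holds at x; validity forces ◇^3q at z, giving a w with zR^3w and yR^3w.
First-order correspondent: forall x forall y forall z ((xRy & x R^3 z) -> exists w (y R^3 w & z R^3 w)).

forall x forall y forall z ((xRy & x R^3 z) -> exists w (y R^3 w & z R^3 w))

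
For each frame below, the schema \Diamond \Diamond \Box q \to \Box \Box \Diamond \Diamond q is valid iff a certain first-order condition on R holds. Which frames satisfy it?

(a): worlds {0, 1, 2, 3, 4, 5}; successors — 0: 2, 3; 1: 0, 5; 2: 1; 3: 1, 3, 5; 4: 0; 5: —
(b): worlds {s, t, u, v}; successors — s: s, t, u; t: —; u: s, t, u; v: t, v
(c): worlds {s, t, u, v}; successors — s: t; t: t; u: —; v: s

The schema corresponds to a generalized confluence (Geach) condition: \forall x \forall y \forall z ((x R^2 y \wedge x R^2 z) \to \exists w (yRw \wedge z R^2 w)).
(a): fails — 0R²1, 0R²1 but no w with 1Rw and 1R²w.
(b): fails — sR²s, sR²t but no w with sRw and tR²w.
(c): satisfies the condition.
Valid on: (c).

(c)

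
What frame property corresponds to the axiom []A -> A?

Suppose □A→A is valid. At any x set V(A)={w : Rxw}. Then □A holds at x, so A holds at x, i.e. Rxx.
Conversely, any frame satisfying forall x Rxx validates the schema.
Frame condition: forall x Rxx.

Reflexivity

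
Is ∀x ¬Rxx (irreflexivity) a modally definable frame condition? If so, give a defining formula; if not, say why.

No — not modally definable

Any modally definable frame class is closed under surjective bounded morphisms.
The 5-cycle (worlds s,t,u,v,w with s→t→u→v→w→s) is irreflexive, and the map sending every world to a single reflexive point • is a surjective bounded morphism (forth: every edge maps to (•,•); back: every world has a successor). So any modal formula valid on the 5-cycle is also valid on the reflexive point, which is not irreflexive.
So the class is not modally definable.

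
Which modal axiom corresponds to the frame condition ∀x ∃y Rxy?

□r → ◇r

A defining formula is □r → ◇r (the D axiom).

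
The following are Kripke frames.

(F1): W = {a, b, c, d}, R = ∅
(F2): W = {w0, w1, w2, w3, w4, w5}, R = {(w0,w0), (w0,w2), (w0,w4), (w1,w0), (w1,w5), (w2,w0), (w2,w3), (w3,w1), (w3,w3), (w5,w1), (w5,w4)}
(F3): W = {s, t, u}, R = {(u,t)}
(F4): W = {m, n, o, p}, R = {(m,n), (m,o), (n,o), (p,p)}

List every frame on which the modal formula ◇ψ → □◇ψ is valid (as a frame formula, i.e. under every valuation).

(F1)

This is the axiom for the Euclidean property; its first-order frame correspondent is ∀x ∀y ∀z (Rxy ∧ Rxz → Ryz).
(F1): ✓.
(F2): fails — Rw0w4 and Rw0w4 but not Rw4w4.
(F3): fails — Rut and Rut but not Rtt.
(F4): fails — Rmo and Rmo but not Roo.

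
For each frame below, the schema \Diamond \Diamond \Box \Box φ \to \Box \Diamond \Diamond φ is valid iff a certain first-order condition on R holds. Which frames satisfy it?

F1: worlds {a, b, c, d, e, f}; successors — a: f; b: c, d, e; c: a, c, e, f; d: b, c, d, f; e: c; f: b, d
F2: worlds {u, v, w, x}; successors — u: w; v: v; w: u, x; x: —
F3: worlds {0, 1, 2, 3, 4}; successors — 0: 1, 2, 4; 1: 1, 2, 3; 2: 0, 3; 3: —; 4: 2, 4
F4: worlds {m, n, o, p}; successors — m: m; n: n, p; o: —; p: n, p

The schema corresponds to a generalized confluence (Geach) condition: \forall x \forall y \forall z ((x R^2 y \wedge xRz) \to \exists w (y R^2 w \wedge z R^2 w)).
F1: fails — bR²a, bRe but no w with aR²w and eR²w.
F2: fails — uR²u, uRw but no t with uR²t and wR²t.
F3: fails — 0R²3, 0R1 but no w with 3R²w and 1R²w.
F4: holds.

F4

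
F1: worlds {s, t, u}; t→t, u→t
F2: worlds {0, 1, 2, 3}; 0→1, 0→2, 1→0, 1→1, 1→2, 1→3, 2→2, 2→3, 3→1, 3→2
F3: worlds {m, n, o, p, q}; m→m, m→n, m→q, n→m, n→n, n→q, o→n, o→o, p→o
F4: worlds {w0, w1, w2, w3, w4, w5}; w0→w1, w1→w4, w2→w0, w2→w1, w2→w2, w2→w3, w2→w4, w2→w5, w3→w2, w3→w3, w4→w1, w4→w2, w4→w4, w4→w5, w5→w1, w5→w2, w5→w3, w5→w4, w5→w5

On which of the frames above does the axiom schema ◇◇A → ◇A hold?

The schema corresponds to transitivity: ∀x ∀y ∀z (Rxy ∧ Ryz → Rxz).
F1: holds.
F2: fails — R32 and R23 but not R33.
F3: fails — Ron and Rnq but not Roq.
F4: fails — Rw0w1 and Rw1w4 but not Rw0w4.
Valid on: F1.

F1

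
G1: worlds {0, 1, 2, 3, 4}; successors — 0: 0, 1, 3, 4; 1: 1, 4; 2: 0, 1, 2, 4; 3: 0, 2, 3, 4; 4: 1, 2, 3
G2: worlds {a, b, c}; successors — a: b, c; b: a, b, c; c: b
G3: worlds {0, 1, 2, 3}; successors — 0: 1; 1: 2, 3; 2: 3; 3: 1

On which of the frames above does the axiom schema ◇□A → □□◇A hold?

G1, G2

Frame correspondent (Sahlqvist): ∀x ∀y ∀z ((xRy ∧ xR²z) → ∃w (yRw ∧ zRw)) — i.e. a generalized confluence (Geach) condition.
G1: satisfies the condition.
G2: satisfies the condition.
G3: fails — 0R1, 0R²3 but no w with 1Rw and 3Rw.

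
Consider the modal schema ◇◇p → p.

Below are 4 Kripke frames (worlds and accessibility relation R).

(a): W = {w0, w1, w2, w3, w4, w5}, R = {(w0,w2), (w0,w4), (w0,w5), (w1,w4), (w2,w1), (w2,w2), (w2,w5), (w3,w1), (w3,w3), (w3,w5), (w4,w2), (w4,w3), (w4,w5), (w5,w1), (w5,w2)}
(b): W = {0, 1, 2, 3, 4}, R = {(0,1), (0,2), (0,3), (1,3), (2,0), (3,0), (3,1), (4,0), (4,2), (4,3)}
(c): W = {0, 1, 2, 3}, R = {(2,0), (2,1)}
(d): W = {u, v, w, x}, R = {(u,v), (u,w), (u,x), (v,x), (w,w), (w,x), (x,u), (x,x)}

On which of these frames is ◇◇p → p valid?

(c)

The schema corresponds to a generalized confluence (Geach) condition: ∀x ∀y (xR²y → ∃w (y = w ∧ x = w)).
(a): fails — w0R²w1 but w1 ≠ w0.
(b): fails — 0R²1 but 1 ≠ 0.
(c): ✓.
(d): fails — uR²w but w ≠ u.
Valid on: (c).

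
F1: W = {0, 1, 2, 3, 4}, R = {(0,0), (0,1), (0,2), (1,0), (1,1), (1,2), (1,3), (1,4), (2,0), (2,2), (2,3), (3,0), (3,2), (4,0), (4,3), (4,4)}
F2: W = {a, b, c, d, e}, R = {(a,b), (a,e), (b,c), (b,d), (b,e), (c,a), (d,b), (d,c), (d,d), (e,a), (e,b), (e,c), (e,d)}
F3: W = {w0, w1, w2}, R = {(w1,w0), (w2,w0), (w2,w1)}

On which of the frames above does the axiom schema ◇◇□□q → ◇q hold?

F1, F2

Frame correspondent (Sahlqvist): ∀x ∀y (xR²y → ∃w (yR²w ∧ xRw)) — i.e. a generalized confluence (Geach) condition.
F1: holds.
F2: holds.
F3: fails — w2R²w0 but no w with w0R²w and w2Rw.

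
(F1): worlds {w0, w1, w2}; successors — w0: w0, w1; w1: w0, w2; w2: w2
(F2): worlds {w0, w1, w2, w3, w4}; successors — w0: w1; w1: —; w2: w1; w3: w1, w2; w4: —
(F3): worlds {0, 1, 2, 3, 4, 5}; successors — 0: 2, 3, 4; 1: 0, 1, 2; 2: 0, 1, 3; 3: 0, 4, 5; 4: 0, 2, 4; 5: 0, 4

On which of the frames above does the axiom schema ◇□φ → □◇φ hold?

This is the axiom for convergence; its first-order frame correspondent is ∀x ∀y ∀z (Rxy ∧ Rxz → ∃w (Ryw ∧ Rzw)).
(F1): fails — Rw1w2 and Rw1w0 but w2 and w0 have no common successor.
(F2): fails — Rw0w1 and Rw0w1 but w1 and w1 have no common successor.
(F3): holds.

(F3)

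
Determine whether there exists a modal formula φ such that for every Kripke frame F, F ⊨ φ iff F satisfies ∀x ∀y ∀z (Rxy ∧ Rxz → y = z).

Yes — defined by ◇r → □r

The condition is partial functionality. A defining modal formula is ◇r → □r.
Suppose ◇r→□r is valid. Take Rxy, Rxz and set V(r)={y}. Then ◇r at x, so □r at x, so r at z, i.e. z=y.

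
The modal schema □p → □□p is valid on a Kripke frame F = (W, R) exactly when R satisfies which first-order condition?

Transitivity

Suppose □p→□□p is valid. Take Rxy, Ryz and set V(p)={w : Rxw}. Then □p at x, so □□p at x, so □p at y, so p at z, i.e. Rxz.
Conversely, on a frame with transitivity the schema holds at every world under every valuation.
Frame condition: ∀x ∀y ∀z (Rxy ∧ Ryz → Rxz).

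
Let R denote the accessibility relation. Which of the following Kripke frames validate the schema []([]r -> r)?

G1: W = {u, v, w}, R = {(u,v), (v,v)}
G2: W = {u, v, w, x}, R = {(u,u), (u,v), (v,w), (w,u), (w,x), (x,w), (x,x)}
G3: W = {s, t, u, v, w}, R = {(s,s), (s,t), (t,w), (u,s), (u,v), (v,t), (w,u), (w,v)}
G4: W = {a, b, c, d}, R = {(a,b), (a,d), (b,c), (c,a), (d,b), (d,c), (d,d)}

Frame correspondent (Sahlqvist): forall x forall y (Rxy -> Ryy) — i.e. shift-reflexivity.
G1: condition met.
G2: fails — Ruv but not Rvv.
G3: fails — Ruv but not Rvv.
G4: fails — Rbc but not Rcc.
Valid on: G1.

G1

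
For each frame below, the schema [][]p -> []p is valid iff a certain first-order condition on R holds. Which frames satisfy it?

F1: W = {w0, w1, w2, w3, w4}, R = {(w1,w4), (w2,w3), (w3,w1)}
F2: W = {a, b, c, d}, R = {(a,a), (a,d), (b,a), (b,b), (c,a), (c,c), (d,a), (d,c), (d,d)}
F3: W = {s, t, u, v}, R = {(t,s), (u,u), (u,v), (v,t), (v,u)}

F2

The schema corresponds to density: forall x forall y (Rxy -> exists z (Rxz & Rzy)).
F1: fails — Rw3w1 but no z with Rw3z and Rzw1.
F2: holds.
F3: fails — Rvt but no z with Rvz and Rzt.
Valid on: F2.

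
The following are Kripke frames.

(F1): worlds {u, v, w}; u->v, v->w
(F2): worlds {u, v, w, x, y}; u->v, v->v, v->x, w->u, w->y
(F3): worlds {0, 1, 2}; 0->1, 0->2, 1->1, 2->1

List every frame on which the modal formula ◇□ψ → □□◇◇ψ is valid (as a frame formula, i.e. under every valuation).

The schema corresponds to a generalized confluence (Geach) condition: ∀x ∀y ∀z ((xRy ∧ xR²z) → ∃w (yRw ∧ zR²w)).
(F1): fails — uRv, uR²w but no t with vRt and wR²t.
(F2): fails — uRv, uR²x but no t with vRt and xR²t.
(F3): holds.

(F3)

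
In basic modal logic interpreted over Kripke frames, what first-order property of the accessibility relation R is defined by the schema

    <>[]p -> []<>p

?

This schema is the .2 axiom.
It corresponds to convergence: forall x forall y forall z (Rxy & Rxz -> exists w (Ryw & Rzw)).

convergence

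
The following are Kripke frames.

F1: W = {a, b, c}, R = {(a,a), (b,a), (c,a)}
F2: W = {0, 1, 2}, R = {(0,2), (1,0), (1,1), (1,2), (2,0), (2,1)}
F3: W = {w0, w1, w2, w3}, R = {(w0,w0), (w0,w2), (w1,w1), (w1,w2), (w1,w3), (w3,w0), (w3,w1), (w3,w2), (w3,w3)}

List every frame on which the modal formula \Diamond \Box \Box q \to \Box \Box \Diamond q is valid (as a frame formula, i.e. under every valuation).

F1

The schema corresponds to a generalized confluence (Geach) condition: \forall x \forall y \forall z ((xRy \wedge x R^2 z) \to \exists w (y R^2 w \wedge zRw)).
F1: holds.
F2: fails — 1R0, 1R²0 but no w with 0R²w and 0Rw.
F3: fails — w0Rw0, w0R²w2 but no w with w0R²w and w2Rw.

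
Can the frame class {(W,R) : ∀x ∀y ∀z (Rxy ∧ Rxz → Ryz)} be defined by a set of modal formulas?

Yes, by ◇q → □◇q

The condition is the Euclidean property. A defining modal formula is ◇q → □◇q.
Suppose ◇q→□◇q is valid. Take Rxy, Rxz and set V(q)={y}. Then ◇q at x, so □◇q at x, so ◇q at z, so some w with Rzw has q; w=y, i.e. Rzy. By symmetry of the argument, Ryz.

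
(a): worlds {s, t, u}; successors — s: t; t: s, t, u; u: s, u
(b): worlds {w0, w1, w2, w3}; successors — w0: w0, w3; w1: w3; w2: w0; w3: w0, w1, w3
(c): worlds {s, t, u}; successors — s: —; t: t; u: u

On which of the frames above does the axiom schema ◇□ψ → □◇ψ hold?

(b), (c)

The schema corresponds to convergence: ∀x ∀y ∀z (Rxy ∧ Rxz → ∃w (Ryw ∧ Rzw)).
(a): fails — Rts and Rtu but s and u have no common successor.
(b): condition met.
(c): condition met.
Valid on: (b), (c).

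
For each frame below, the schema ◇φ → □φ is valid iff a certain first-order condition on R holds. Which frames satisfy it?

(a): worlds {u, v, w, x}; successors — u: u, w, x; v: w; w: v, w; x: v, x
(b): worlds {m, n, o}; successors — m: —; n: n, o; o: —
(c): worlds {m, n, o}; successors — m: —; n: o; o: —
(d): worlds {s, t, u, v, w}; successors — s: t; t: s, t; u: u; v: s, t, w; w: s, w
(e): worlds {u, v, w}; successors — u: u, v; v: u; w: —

(c)

Frame correspondent (Sahlqvist): ∀x ∀y ∀z (Rxy ∧ Rxz → y = z) — i.e. partial functionality.
(a): fails — u sees both u and w.
(b): fails — n sees both n and o.
(c): holds.
(d): fails — t sees both s and t.
(e): fails — u sees both u and v.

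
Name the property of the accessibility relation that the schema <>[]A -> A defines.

Symmetry

Equivalently (dual form): A → □◇A.
Suppose A→□◇A is valid. Take Rxy and set V(A)={x}. Then A at x, so □◇A at x, so ◇A at y, so some z with Ryz has A; z=x, i.e. Ryx.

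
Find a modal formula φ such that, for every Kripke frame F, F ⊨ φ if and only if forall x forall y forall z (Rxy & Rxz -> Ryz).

◇q → □◇q

A defining formula is ◇q → □◇q (the 5 axiom).
Suppose ◇q→□◇q is valid. Take Rxy, Rxz and set V(q)={y}. Then ◇q at x, so □◇q at x, so ◇q at z, so some w with Rzw has q; w=y, i.e. Rzy. By symmetry of the argument, Ryz.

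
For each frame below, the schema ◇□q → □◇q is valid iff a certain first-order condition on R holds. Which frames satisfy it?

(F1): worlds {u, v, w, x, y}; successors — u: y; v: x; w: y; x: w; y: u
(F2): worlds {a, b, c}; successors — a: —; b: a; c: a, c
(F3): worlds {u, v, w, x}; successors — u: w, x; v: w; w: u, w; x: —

The schema corresponds to convergence: ∀x ∀y ∀z (Rxy ∧ Rxz → ∃w (Ryw ∧ Rzw)).
(F1): holds.
(F2): fails — Rba and Rba but a and a have no common successor.
(F3): fails — Ruw and Rux but w and x have no common successor.

(F1)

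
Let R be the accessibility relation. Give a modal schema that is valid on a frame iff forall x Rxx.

□s → s

This is reflexivity; the standard corresponding axiom is T: □s → s.
Suppose □s→s is valid. At any x set V(s)={w : Rxw}. Then □s holds at x, so s holds at x, i.e. Rxx.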